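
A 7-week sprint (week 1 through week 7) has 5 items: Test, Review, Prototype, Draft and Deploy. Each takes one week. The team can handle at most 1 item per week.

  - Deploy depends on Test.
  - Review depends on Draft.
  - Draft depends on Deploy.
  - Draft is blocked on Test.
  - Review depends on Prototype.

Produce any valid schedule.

Draft=week 3, Deploy=week 2, Review=week 5, Prototype=week 4, Test=week 1

Checking: Test(week 1) before Deploy(week 2); Prototype(week 4) before Review(week 5); Deploy(week 2) before Draft(week 3); Test(week 1) before Draft(week 3); Draft(week 3) before Review(week 5); max 1 per week (cap 1).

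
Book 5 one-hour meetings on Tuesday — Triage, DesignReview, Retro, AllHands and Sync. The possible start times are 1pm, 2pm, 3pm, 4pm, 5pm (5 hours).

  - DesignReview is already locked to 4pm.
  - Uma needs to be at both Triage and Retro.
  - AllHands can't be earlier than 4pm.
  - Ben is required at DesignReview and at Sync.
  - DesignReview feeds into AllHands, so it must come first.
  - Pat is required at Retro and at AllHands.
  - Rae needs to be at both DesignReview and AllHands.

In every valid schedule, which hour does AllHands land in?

5pm

AllHands's window is 4pm–5pm.
DesignReview is fixed at 4pm, and AllHands can't share a hour with DesignReview.
So AllHands must be 5pm.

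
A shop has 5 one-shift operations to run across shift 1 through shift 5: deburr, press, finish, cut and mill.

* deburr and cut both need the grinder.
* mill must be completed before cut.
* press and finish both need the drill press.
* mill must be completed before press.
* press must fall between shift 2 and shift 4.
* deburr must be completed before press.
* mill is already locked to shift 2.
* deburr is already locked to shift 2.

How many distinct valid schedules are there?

24

Splitting on press: it can be shift 3 (12), shift 4 (12). Listing each branch's schedules as (deburr, finish, cut, mill) by shift number:
press=shift 3: (2,1,3,2) (2,1,4,2) (2,1,5,2) (2,2,3,2) (2,2,4,2) (2,2,5,2) (2,4,3,2) (2,4,4,2) (2,4,5,2) (2,5,3,2) (2,5,4,2) (2,5,5,2) — 12.
press=shift 4: (2,1,3,2) (2,1,4,2) (2,1,5,2) (2,2,3,2) (2,2,4,2) (2,2,5,2) (2,3,3,2) (2,3,4,2) (2,3,5,2) (2,5,3,2) (2,5,4,2) (2,5,5,2) — 12.
Summing: 12 + 12 = 24.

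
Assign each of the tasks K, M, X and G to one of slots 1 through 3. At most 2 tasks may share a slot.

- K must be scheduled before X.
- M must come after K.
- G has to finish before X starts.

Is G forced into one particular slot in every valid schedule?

No

G can be 1 (e.g. K in 1; X in 2; M in 2; G in 1) or 2 (e.g. M in 2, X in 3, G in 2, K in 1).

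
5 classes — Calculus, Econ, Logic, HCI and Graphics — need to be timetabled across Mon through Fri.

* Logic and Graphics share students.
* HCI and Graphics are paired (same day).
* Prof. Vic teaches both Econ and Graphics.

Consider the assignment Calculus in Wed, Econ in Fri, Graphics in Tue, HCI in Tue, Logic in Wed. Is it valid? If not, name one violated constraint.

Yes, all constraints hold

HCI and Graphics are paired (same day) — holds.
Logic and Graphics share students — holds.
Prof. Vic teaches both Econ and Graphics — holds.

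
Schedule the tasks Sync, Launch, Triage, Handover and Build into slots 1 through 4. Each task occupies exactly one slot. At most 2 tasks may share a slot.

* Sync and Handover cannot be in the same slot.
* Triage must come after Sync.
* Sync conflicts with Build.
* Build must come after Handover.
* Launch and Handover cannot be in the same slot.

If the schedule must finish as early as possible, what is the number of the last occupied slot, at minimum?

The precedence chain requires at least 2 distinct slots.
With at most 2 per slot and 5 tasks, at least 3 slots are needed.
3 works (last occupied slot: 3): for example Build -> 3; Launch -> 1; Handover -> 2; Sync -> 1; Triage -> 2.

slot 3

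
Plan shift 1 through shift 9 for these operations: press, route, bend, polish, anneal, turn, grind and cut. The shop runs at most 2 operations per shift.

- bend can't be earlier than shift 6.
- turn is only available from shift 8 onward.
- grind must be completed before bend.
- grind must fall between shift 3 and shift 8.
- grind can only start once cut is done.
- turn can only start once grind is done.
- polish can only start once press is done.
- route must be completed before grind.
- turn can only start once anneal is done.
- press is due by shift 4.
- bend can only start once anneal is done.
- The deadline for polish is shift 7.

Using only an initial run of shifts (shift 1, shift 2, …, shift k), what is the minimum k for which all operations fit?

8

The precedence chain requires at least 3 distinct shifts.
With at most 2 per shift and 8 operations, at least 4 shifts are needed.
turn can't be placed before shift 8, so the schedule must run through at least shift 8.
8 works (last occupied shift: shift 8): for example anneal=shift 3; turn=shift 8; press=shift 1; bend=shift 6; grind=shift 3; cut=shift 2; route=shift 1; polish=shift 2.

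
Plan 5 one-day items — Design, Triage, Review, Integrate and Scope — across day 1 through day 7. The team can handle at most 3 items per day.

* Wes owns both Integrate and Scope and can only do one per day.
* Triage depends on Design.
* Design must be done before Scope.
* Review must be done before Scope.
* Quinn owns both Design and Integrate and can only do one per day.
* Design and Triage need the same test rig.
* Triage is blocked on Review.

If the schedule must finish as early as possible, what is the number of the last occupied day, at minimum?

The precedence chain requires at least 2 distinct days.
With at most 3 per day and 5 tasks, at least 2 days are needed.
Could 2 days be enough, i.e. nothing placed later than day 2? No: Scope must come after Review (at day 1 or later) → {day 2}; Design must come before Scope (at day 2 or earlier) → {day 1}; Integrate can't share with Design (day 1) → {day 2}; Scope can't share with Integrate (day 2) → nothing is left.
So 2 days is not enough.
3 works (last occupied day: day 3): for example Integrate -> day 3, Review -> day 1, Design -> day 1, Triage -> day 2, Scope -> day 2.

3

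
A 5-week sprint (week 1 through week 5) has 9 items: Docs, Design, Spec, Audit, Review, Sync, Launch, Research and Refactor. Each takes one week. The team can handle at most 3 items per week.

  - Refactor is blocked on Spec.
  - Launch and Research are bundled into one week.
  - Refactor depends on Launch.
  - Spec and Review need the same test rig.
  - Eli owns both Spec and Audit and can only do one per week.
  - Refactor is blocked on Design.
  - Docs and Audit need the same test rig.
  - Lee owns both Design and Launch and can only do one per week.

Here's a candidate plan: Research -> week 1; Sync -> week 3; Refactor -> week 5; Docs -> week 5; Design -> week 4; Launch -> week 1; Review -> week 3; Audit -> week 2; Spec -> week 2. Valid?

Invalid. Eli owns both Spec and Audit and can only do one per week.

Refactor is blocked on Spec — holds.
Eli owns both Spec and Audit and can only do one per week — violated.
Refactor is blocked on Design — holds.
Spec and Review need the same test rig — holds.
Docs and Audit need the same test rig — holds.
Refactor depends on Launch — holds.
Launch and Research are bundled into one week — holds.
The team can handle at most 3 items per week — holds.
Lee owns both Design and Launch and can only do one per week — holds.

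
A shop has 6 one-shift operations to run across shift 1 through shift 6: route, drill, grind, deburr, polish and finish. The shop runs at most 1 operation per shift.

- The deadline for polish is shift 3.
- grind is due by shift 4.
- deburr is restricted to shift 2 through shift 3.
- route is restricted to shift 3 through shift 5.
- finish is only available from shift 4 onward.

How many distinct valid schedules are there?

22

Splitting on route: it can be shift 3 (2), shift 4 (8), shift 5 (12). Listing each branch's schedules as (drill, grind, deburr, polish, finish) by shift number:
route=shift 3: (5,4,2,1,6) (6,4,2,1,5) — 2.
route=shift 4: (5,1,2,3,6) (5,1,3,2,6) (5,2,3,1,6) (5,3,2,1,6) (6,1,2,3,5) (6,1,3,2,5) (6,2,3,1,5) (6,3,2,1,5) — 8.
route=shift 5: (1,4,2,3,6) (1,4,3,2,6) (2,4,3,1,6) (3,4,2,1,6) (4,1,2,3,6) (4,1,3,2,6) (4,2,3,1,6) (4,3,2,1,6) (6,1,2,3,4) (6,1,3,2,4) (6,2,3,1,4) (6,3,2,1,4) — 12.
Summing: 2 + 8 + 12 = 22.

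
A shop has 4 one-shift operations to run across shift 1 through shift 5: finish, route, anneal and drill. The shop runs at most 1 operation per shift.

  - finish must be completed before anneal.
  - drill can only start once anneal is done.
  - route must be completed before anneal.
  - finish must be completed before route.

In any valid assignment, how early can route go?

Precedence pushes route to at least shift 2; downstream work caps route at shift 3.
route at shift 2 is achievable: route in shift 2; finish in shift 1; drill in shift 4; anneal in shift 3.

shift 2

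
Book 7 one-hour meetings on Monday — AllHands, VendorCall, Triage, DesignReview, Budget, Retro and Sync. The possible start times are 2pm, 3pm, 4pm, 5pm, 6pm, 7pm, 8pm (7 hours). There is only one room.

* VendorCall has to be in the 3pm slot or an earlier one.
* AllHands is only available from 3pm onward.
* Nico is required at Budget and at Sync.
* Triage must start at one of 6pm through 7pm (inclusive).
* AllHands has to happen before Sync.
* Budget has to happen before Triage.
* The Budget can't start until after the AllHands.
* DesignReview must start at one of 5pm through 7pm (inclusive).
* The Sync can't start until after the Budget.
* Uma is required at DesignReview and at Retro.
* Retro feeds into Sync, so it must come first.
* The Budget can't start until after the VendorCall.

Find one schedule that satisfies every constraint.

Sync -> 8pm; AllHands -> 3pm; Budget -> 4pm; Triage -> 6pm; Retro -> 7pm; VendorCall -> 2pm; DesignReview -> 5pm

Checking: AllHands(3pm) before Sync(8pm); AllHands(3pm) before Budget(4pm); Budget(4pm) before Triage(6pm); Retro(7pm) before Sync(8pm); VendorCall(2pm) before Budget(4pm); Budget(4pm) before Sync(8pm); Budget(4pm) != Sync(8pm); DesignReview(5pm) != Retro(7pm); VendorCall=2pm in [2pm,3pm]; AllHands=3pm in [3pm,8pm]; DesignReview=5pm in [5pm,7pm]; Triage=6pm in [6pm,7pm]; max 1 per hour (cap 1).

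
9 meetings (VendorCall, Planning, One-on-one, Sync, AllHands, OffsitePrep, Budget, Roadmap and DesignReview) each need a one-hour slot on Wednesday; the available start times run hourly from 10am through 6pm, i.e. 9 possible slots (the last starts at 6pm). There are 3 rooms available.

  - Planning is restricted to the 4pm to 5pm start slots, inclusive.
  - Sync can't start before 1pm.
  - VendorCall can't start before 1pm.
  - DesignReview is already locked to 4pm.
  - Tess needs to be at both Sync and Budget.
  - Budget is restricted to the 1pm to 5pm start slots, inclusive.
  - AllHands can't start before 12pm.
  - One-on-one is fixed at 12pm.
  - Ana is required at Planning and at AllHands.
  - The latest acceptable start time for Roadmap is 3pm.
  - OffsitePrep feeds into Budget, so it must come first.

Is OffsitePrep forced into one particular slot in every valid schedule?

No

OffsitePrep can be 10am (e.g. AllHands -> 12pm, Roadmap -> 10am, VendorCall -> 1pm, Budget -> 1pm, Sync -> 2pm, Planning -> 4pm, One-on-one -> 12pm, OffsitePrep -> 10am, DesignReview -> 4pm) or 11am (e.g. Sync -> 2pm, Roadmap -> 10am, DesignReview -> 4pm, Planning -> 4pm, VendorCall -> 1pm, AllHands -> 12pm, One-on-one -> 12pm, OffsitePrep -> 11am, Budget -> 1pm).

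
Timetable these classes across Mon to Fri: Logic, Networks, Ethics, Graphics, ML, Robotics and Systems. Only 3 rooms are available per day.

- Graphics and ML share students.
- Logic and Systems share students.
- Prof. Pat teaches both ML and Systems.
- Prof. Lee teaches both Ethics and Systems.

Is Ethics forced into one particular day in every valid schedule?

Ethics can be Mon (e.g. Systems=Tue, Logic=Mon, Networks=Mon, Robotics=Tue, Ethics=Mon, Graphics=Tue, ML=Wed) or Tue (e.g. Robotics in Tue; Logic in Mon; Networks in Mon; Systems in Wed; Ethics in Tue; ML in Tue; Graphics in Mon).

No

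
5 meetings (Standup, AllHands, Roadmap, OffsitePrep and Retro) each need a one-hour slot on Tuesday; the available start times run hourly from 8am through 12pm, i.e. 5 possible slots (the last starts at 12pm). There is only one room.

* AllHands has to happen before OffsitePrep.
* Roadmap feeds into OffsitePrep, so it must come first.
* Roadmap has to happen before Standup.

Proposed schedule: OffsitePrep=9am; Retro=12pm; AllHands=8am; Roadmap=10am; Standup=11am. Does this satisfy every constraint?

No. Roadmap feeds into OffsitePrep, so it must come first is not satisfied.

AllHands has to happen before OffsitePrep — holds.
Roadmap feeds into OffsitePrep, so it must come first — violated.
There is only one room — holds.
Roadmap has to happen before Standup — holds.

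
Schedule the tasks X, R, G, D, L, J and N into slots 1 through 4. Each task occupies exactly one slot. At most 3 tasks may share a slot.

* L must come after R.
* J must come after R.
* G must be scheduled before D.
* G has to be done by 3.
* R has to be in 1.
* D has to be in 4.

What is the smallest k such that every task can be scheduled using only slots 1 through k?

4 slots

The precedence chain requires at least 2 distinct slots.
With at most 3 per slot and 7 tasks, at least 3 slots are needed.
D can't be placed before 4, so the schedule must run through at least slot 4.
4 works (last occupied slot: 4): for example J in 2; R in 1; X in 1; D in 4; L in 2; G in 1; N in 2.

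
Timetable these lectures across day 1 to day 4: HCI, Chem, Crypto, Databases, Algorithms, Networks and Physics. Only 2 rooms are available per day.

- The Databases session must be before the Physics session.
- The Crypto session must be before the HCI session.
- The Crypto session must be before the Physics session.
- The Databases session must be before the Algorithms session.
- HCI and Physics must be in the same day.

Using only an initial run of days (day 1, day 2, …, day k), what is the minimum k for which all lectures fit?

The precedence chain requires at least 2 distinct days.
With at most 2 per day and 7 lectures, at least 4 days are needed.
4 works (last occupied day: day 4): for example Chem in day 3, Networks in day 4, Physics in day 2, Databases in day 1, HCI in day 2, Crypto in day 1, Algorithms in day 3.

4 days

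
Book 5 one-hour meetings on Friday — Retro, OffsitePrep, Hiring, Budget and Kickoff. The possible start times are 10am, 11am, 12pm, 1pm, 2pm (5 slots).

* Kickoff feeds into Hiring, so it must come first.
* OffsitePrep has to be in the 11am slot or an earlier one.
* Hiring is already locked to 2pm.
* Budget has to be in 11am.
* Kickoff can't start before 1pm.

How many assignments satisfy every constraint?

Splitting on Retro: it can be 10am (2), 11am (2), 12pm (2), 1pm (2), 2pm (2). Listing each branch's schedules as (OffsitePrep, Hiring, Budget, Kickoff):
Retro=10am: (10am,2pm,11am,1pm) (11am,2pm,11am,1pm) — 2.
Retro=11am: (10am,2pm,11am,1pm) (11am,2pm,11am,1pm) — 2.
Retro=12pm: (10am,2pm,11am,1pm) (11am,2pm,11am,1pm) — 2.
Retro=1pm: (10am,2pm,11am,1pm) (11am,2pm,11am,1pm) — 2.
Retro=2pm: (10am,2pm,11am,1pm) (11am,2pm,11am,1pm) — 2.
Summing: 2 + 2 + 2 + 2 + 2 = 10.

10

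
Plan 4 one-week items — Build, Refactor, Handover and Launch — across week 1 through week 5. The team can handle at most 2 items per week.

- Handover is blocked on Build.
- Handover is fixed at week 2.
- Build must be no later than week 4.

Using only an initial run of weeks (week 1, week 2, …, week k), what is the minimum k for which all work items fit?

2

The precedence chain requires at least 2 distinct weeks.
With at most 2 per week and 4 work items, at least 2 weeks are needed.
2 works (last occupied week: week 2): for example Handover=week 2; Refactor=week 1; Launch=week 2; Build=week 1.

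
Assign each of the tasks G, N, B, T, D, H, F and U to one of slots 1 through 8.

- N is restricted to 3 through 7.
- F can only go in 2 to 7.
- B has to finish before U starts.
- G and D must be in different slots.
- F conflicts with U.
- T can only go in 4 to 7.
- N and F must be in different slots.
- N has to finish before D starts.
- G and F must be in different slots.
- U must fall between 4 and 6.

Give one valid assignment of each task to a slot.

H=1, D=4, G=1, T=4, F=2, B=1, N=3, U=4

Checking: B(1) before U(4); N(3) before D(4); F(2) != U(4); G(1) != D(4); G(1) != F(2); N(3) != F(2); F=2 in [2,7]; U=4 in [4,6]; T=4 in [4,7]; N=3 in [3,7].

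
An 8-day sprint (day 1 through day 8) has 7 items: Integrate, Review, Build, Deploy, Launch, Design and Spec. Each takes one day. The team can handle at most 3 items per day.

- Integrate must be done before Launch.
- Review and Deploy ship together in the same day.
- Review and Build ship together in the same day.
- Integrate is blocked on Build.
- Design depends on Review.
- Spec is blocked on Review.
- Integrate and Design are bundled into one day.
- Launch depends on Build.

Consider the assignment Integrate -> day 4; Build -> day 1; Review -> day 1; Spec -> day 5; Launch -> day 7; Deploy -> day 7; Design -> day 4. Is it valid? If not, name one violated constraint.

Invalid. Review and Deploy ship together in the same day.

Integrate must be done before Launch — holds.
Review and Build ship together in the same day — holds.
Integrate is blocked on Build — holds.
The team can handle at most 3 items per day — holds.
Spec is blocked on Review — holds.
Design depends on Review — holds.
Launch depends on Build — holds.
Review and Deploy ship together in the same day — violated.
Integrate and Design are bundled into one day — holds.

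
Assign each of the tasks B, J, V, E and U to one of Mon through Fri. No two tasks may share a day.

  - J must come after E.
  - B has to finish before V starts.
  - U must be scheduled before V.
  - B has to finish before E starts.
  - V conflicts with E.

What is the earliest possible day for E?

Tue

Precedence pushes E to at least Tue; downstream work caps E at Thu.
E at Tue is achievable: J -> Fri; B -> Mon; V -> Thu; E -> Tue; U -> Wed.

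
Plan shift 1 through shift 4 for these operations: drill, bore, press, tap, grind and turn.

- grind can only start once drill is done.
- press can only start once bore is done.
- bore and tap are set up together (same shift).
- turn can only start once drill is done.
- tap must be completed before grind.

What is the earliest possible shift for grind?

shift 2

Precedence pushes grind to at least shift 2.
grind at shift 2 is achievable: drill=shift 1; turn=shift 2; press=shift 2; tap=shift 1; grind=shift 2; bore=shift 1.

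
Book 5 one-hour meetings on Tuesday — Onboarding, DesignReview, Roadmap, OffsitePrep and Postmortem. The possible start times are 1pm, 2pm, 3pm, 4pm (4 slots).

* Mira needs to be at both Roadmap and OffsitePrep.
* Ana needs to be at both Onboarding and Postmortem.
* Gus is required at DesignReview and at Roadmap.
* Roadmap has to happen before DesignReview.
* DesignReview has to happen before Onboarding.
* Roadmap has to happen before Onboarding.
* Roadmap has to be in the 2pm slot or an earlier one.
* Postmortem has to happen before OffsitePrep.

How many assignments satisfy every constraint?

22

Splitting on Onboarding: it can be 3pm (5), 4pm (17). Listing each branch's schedules as (DesignReview, Roadmap, OffsitePrep, Postmortem):
Onboarding=3pm: (2pm,1pm,2pm,1pm) (2pm,1pm,3pm,1pm) (2pm,1pm,3pm,2pm) (2pm,1pm,4pm,1pm) (2pm,1pm,4pm,2pm) — 5.
Onboarding=4pm: (2pm,1pm,2pm,1pm) (2pm,1pm,3pm,1pm) (2pm,1pm,3pm,2pm) (2pm,1pm,4pm,1pm) (2pm,1pm,4pm,2pm) (2pm,1pm,4pm,3pm) (3pm,1pm,2pm,1pm) (3pm,1pm,3pm,1pm) (3pm,1pm,3pm,2pm) (3pm,1pm,4pm,1pm) (3pm,1pm,4pm,2pm) (3pm,1pm,4pm,3pm) (3pm,2pm,3pm,1pm) (3pm,2pm,3pm,2pm) (3pm,2pm,4pm,1pm) (3pm,2pm,4pm,2pm) (3pm,2pm,4pm,3pm) — 17.
Summing: 5 + 17 = 22.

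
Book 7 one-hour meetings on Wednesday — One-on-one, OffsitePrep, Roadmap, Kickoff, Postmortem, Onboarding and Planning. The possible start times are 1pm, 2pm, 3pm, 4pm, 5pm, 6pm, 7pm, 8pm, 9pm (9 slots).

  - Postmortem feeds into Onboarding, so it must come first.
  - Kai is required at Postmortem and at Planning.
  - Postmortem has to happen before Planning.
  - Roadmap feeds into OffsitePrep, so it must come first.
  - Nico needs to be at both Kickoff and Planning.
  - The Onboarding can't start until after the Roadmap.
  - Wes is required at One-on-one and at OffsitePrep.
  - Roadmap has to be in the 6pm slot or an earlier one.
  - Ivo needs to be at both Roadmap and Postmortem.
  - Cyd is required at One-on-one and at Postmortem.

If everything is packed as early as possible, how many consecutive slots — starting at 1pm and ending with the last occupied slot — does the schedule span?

The precedence chain requires at least 2 distinct slots.
Could 2 slots be enough, i.e. nothing placed later than 2pm? No: Roadmap's window within 2 slots is {1pm, 2pm}; Onboarding must come after Roadmap (at 1pm or later) → {2pm}; Roadmap must come before Onboarding (at 2pm or earlier) → {1pm}; Postmortem must come before Onboarding (at 2pm or earlier) → {1pm}; Postmortem can't share with Roadmap (1pm) → nothing is left.
So 2 slots is not enough.
3 works (last occupied slot: 3pm): for example Onboarding=3pm; Postmortem=2pm; Kickoff=1pm; One-on-one=1pm; OffsitePrep=2pm; Planning=3pm; Roadmap=1pm.

3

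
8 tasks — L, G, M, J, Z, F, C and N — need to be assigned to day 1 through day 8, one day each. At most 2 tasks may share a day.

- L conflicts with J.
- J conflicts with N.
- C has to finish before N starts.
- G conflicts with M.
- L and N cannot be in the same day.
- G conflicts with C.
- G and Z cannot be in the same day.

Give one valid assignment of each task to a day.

Z in day 4, G in day 2, M in day 3, N in day 2, C in day 1, L in day 1, J in day 3, F in day 4

Checking: C(day 1) before N(day 2); G(day 2) != C(day 1); L(day 1) != N(day 2); G(day 2) != M(day 3); J(day 3) != N(day 2); L(day 1) != J(day 3); G(day 2) != Z(day 4); max 2 per day (cap 2).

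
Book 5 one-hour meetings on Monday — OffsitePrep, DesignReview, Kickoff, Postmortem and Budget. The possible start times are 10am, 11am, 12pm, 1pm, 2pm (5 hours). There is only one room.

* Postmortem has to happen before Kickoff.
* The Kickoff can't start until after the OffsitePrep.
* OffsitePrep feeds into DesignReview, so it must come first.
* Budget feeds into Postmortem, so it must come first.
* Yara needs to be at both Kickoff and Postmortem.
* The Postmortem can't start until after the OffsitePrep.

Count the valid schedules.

Splitting on OffsitePrep: it can be 10am (4), 11am (3). Listing each branch's schedules as (DesignReview, Kickoff, Postmortem, Budget):
OffsitePrep=10am: (11am,2pm,1pm,12pm) (12pm,2pm,1pm,11am) (1pm,2pm,12pm,11am) (2pm,1pm,12pm,11am) — 4.
OffsitePrep=11am: (12pm,2pm,1pm,10am) (1pm,2pm,12pm,10am) (2pm,1pm,12pm,10am) — 3.
Summing: 4 + 3 = 7.

7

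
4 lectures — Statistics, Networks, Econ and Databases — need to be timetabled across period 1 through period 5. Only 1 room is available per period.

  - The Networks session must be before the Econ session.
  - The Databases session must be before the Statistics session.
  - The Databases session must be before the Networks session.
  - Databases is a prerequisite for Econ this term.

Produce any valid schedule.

Databases -> period 1; Statistics -> period 4; Networks -> period 2; Econ -> period 3

Checking: Databases(period 1) before Statistics(period 4); Databases(period 1) before Econ(period 3); Databases(period 1) before Networks(period 2); Networks(period 2) before Econ(period 3); max 1 per period (cap 1).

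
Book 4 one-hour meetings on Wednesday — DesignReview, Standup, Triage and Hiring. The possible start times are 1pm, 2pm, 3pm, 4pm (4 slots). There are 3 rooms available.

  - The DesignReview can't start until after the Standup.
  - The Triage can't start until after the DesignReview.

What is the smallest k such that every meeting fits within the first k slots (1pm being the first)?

The precedence chain requires at least 3 distinct slots.
With at most 3 per slot and 4 meetings, at least 2 slots are needed.
3 works (last occupied slot: 3pm): for example DesignReview -> 2pm; Hiring -> 1pm; Standup -> 1pm; Triage -> 3pm.

3 slots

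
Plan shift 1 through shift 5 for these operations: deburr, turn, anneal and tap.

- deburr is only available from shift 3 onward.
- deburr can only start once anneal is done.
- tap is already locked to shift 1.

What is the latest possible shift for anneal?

shift 4

Downstream work caps anneal at shift 4.
anneal at shift 4 is achievable: turn in shift 1; deburr in shift 5; anneal in shift 4; tap in shift 1.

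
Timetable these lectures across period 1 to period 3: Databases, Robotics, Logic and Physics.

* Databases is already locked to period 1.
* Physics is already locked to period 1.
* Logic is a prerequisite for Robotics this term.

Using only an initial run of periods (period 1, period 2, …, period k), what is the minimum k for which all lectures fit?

2

The precedence chain requires at least 2 distinct periods.
2 works (last occupied period: period 2): for example Databases=period 1; Robotics=period 2; Physics=period 1; Logic=period 1.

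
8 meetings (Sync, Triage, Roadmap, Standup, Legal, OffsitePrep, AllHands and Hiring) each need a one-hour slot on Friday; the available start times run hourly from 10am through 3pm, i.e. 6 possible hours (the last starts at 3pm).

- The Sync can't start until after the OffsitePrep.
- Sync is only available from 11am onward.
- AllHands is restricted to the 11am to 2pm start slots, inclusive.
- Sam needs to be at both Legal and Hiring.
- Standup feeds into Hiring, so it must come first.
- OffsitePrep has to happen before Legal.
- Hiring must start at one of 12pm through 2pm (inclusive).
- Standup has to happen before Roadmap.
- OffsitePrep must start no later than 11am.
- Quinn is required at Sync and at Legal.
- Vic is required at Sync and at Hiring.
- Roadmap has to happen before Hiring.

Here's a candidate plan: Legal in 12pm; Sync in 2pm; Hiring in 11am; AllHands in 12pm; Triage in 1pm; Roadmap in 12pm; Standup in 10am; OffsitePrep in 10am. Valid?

No. Hiring must start at one of 12pm through 2pm (inclusive) is not satisfied.

OffsitePrep has to happen before Legal — holds.
Quinn is required at Sync and at Legal — holds.
Standup has to happen before Roadmap — holds.
Standup feeds into Hiring, so it must come first — holds.
The Sync can't start until after the OffsitePrep — holds.
AllHands is restricted to the 11am to 2pm start slots, inclusive — holds.
Roadmap has to happen before Hiring — violated.
Sync is only available from 11am onward — holds.
Sam needs to be at both Legal and Hiring — holds.
Vic is required at Sync and at Hiring — holds.
OffsitePrep must start no later than 11am — holds.
Hiring must start at one of 12pm through 2pm (inclusive) — violated.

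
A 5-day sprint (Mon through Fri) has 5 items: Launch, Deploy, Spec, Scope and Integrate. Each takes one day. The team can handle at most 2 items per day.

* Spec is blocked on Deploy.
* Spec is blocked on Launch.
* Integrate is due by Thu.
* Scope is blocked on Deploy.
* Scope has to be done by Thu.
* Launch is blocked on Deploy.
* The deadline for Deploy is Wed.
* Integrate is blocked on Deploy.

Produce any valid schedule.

Deploy in Mon; Spec in Thu; Scope in Tue; Launch in Wed; Integrate in Tue

Checking: Launch(Wed) before Spec(Thu); Deploy(Mon) before Scope(Tue); Deploy(Mon) before Launch(Wed); Deploy(Mon) before Integrate(Tue); Deploy(Mon) before Spec(Thu); Integrate=Tue in [Mon,Thu]; Scope=Tue in [Mon,Thu]; Deploy=Mon in [Mon,Wed]; max 2 per day (cap 2).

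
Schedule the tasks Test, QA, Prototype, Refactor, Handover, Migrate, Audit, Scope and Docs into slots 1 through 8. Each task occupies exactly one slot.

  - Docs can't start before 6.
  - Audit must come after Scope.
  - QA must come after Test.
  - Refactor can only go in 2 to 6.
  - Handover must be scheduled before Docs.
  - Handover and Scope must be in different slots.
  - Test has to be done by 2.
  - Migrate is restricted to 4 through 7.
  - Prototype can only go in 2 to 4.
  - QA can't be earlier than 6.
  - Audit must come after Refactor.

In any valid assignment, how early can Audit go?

Precedence pushes Audit to at least 3.
Audit at 3 is achievable: Audit in 3; Prototype in 2; Docs in 6; Scope in 2; Handover in 1; QA in 6; Test in 1; Refactor in 2; Migrate in 4.

3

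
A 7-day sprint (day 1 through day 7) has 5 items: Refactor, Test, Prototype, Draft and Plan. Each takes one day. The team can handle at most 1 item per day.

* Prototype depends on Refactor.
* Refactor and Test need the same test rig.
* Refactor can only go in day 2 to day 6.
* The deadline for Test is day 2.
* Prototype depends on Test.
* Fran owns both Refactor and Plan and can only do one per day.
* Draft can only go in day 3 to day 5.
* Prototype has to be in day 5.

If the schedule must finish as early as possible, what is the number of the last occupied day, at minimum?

day 5

The precedence chain requires at least 2 distinct days.
With at most 1 per day and 5 tasks, at least 5 days are needed.
Prototype can't be placed before day 5, so the schedule must run through at least day 5.
5 works (last occupied day: day 5): for example Refactor in day 2, Prototype in day 5, Draft in day 3, Test in day 1, Plan in day 4.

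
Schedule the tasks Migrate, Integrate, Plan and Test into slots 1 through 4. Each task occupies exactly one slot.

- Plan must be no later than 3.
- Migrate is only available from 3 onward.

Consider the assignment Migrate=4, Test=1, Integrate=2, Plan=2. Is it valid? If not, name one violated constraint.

Migrate is only available from 3 onward — holds.
Plan must be no later than 3 — holds.

Valid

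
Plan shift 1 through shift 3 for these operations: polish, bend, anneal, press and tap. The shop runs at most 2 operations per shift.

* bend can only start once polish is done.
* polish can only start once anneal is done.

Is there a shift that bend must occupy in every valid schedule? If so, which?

Precedence pushes bend to at least shift 3.
So bend is pinned to shift 3.

shift 3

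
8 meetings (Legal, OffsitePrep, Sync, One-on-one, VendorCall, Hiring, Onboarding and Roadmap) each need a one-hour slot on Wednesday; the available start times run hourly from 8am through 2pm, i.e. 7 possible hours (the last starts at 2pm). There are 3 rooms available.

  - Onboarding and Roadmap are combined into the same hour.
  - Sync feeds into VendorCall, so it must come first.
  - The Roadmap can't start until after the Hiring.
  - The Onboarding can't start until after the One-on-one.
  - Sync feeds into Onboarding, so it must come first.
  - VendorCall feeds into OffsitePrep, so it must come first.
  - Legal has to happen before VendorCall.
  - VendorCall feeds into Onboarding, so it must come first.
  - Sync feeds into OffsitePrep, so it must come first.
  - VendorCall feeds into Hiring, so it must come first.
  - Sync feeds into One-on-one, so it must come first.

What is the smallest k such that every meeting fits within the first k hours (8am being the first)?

4

The precedence chain requires at least 4 distinct hours.
With at most 3 per hour and 8 meetings, at least 3 hours are needed.
4 works (last occupied hour: 11am): for example One-on-one=9am, Hiring=10am, Legal=8am, Sync=8am, Roadmap=11am, OffsitePrep=10am, Onboarding=11am, VendorCall=9am.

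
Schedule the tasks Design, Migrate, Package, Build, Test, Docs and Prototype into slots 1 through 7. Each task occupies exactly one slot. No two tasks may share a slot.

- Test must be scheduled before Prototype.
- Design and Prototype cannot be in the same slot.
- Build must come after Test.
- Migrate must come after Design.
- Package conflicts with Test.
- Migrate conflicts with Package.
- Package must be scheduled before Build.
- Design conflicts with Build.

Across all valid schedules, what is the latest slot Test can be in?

Downstream work caps Test at 6.
Test at 5 is achievable: Docs -> 4, Design -> 1, Build -> 6, Test -> 5, Migrate -> 2, Package -> 3, Prototype -> 7.
Nothing later works — the conflict and capacity constraints rule out every slot after 5.

5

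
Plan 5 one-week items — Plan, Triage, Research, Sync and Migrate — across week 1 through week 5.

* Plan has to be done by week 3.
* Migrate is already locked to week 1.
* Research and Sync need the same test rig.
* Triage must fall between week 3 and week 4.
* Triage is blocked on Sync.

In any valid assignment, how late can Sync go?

week 3

Downstream work caps Sync at week 3.
Sync at week 3 is achievable: Migrate in week 1, Plan in week 1, Sync in week 3, Triage in week 4, Research in week 1.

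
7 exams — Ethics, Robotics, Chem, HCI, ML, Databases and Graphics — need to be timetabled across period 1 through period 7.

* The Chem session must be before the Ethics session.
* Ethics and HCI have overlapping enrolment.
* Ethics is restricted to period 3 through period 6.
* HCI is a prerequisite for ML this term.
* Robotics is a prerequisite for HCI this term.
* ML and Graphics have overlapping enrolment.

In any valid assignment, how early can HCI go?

Precedence pushes HCI to at least period 2; downstream work caps HCI at period 6.
HCI at period 2 is achievable: Robotics=period 1; HCI=period 2; Ethics=period 3; ML=period 3; Databases=period 1; Chem=period 1; Graphics=period 1.

period 2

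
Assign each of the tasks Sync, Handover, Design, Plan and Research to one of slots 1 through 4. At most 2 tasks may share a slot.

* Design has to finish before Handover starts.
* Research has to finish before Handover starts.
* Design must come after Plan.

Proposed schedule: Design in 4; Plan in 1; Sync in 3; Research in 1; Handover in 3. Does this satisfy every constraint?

Design must come after Plan — holds.
Research has to finish before Handover starts — holds.
At most 2 tasks may share a slot — holds.
Design has to finish before Handover starts — violated.

Invalid. Design has to finish before Handover starts.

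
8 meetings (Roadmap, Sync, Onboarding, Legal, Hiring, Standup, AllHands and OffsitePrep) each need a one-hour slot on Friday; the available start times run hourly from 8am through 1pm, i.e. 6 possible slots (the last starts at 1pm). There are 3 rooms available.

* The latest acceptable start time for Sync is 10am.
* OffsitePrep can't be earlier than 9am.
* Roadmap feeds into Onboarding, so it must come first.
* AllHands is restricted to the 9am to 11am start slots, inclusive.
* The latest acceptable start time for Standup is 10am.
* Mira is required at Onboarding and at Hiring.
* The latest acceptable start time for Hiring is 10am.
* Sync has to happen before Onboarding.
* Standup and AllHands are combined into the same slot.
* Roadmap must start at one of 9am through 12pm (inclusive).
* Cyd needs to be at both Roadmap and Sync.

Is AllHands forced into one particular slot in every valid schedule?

AllHands can be 9am (e.g. Hiring=8am; AllHands=9am; Onboarding=10am; Roadmap=9am; Legal=8am; OffsitePrep=10am; Standup=9am; Sync=8am) or 10am (e.g. Hiring in 8am; Roadmap in 9am; Legal in 8am; Sync in 8am; Onboarding in 10am; OffsitePrep in 9am; AllHands in 10am; Standup in 10am).

No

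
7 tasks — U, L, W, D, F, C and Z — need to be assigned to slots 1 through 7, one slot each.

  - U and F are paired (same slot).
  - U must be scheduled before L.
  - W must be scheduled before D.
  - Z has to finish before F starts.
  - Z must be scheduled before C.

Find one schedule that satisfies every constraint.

L in 3, F in 2, W in 1, U in 2, Z in 1, D in 2, C in 2

Checking: W(1) before D(2); U(2) before L(3); Z(1) before C(2); Z(1) before F(2); U = F = 2.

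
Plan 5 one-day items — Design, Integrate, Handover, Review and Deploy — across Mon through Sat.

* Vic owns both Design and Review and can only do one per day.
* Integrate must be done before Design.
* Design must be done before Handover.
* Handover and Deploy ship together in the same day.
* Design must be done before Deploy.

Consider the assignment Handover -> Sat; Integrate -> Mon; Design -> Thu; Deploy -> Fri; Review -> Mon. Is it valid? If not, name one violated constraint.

Handover and Deploy ship together in the same day — violated.
Vic owns both Design and Review and can only do one per day — holds.
Design must be done before Handover — holds.
Design must be done before Deploy — holds.
Integrate must be done before Design — holds.

Invalid. Handover and Deploy ship together in the same day.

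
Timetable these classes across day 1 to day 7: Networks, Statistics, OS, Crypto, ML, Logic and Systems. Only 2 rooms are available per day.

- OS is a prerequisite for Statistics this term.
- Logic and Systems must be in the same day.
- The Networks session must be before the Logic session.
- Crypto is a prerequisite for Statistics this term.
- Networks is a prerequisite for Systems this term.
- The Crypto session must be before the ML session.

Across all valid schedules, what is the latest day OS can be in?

Downstream work caps OS at day 6.
OS at day 6 is achievable: Statistics=day 7, ML=day 2, Networks=day 1, OS=day 6, Crypto=day 1, Systems=day 3, Logic=day 3.

day 6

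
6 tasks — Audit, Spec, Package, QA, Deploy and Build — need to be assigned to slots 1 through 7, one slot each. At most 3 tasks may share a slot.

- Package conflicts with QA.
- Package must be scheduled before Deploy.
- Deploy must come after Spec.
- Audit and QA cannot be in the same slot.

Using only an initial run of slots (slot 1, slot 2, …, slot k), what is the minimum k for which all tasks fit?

2

The precedence chain requires at least 2 distinct slots.
With at most 3 per slot and 6 tasks, at least 2 slots are needed.
2 works (last occupied slot: 2): for example Deploy in 2, Audit in 1, Spec in 1, QA in 2, Build in 2, Package in 1.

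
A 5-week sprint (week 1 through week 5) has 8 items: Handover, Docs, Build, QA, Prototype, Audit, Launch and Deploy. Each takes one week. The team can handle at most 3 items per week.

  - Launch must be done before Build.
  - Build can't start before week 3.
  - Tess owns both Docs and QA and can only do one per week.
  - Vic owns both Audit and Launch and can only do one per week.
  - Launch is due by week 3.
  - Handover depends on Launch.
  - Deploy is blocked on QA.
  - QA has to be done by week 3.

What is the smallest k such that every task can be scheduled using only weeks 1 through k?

The precedence chain requires at least 2 distinct weeks.
With at most 3 per week and 8 tasks, at least 3 weeks are needed.
Build can't be placed before week 3, so the schedule must run through at least week 3.
3 works (last occupied week: week 3): for example QA=week 1; Handover=week 2; Audit=week 3; Launch=week 1; Prototype=week 1; Docs=week 2; Deploy=week 2; Build=week 3.

3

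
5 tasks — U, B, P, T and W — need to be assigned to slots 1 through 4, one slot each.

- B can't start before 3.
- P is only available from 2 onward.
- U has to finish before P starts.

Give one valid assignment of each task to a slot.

T=1, U=1, B=3, W=1, P=2

Checking: U(1) before P(2); B=3 in [3,4]; P=2 in [2,4].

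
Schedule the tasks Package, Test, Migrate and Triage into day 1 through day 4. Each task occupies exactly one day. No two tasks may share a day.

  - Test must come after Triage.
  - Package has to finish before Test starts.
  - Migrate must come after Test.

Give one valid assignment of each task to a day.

Triage=day 2; Package=day 1; Migrate=day 4; Test=day 3

Checking: Triage(day 2) before Test(day 3); Test(day 3) before Migrate(day 4); Package(day 1) before Test(day 3); max 1 per day (cap 1).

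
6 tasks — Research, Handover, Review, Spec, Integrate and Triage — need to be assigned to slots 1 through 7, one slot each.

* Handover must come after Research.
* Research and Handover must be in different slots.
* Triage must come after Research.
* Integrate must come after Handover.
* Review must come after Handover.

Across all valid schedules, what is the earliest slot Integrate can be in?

3

Precedence pushes Integrate to at least 3.
Integrate at 3 is achievable: Research -> 1; Integrate -> 3; Triage -> 2; Spec -> 1; Review -> 3; Handover -> 2.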